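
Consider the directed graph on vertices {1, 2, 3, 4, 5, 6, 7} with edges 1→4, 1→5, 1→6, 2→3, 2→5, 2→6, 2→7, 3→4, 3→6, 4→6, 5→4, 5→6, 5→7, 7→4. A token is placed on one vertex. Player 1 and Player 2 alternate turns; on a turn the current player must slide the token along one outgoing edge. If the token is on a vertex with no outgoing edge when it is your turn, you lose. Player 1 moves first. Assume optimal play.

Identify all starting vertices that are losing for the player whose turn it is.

6, 7

Build the W/L table. Terminal = L. A non-terminal position is W if it has a move to some L; otherwise it is L.
Every edge goes from a vertex to one that appears earlier in the order 6, 4, 7, 5, 1, 3, 2, so processing vertices in that order labels each vertex after all of its successors.
6: no outgoing edge → L
4: can move to 6, which is L ⇒ W
7: the only move is to 4(W), a W ⇒ L
5: can move to 7, which is L ⇒ W
1: can move to 6, which is L ⇒ W
3: can move to 6, which is L ⇒ W
2: can move to 7, which is L ⇒ W
Reading off the rows marked L gives the requested list; there are 2 such vertices.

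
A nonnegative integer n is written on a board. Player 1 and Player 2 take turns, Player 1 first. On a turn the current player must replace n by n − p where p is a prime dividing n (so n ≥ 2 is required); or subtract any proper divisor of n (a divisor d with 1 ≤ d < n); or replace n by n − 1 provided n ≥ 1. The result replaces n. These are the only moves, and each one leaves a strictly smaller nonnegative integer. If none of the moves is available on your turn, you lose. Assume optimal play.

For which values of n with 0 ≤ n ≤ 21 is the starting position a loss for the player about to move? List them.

Compute win/loss labels from the base case upward. A position with no move is L. Any other position is W if it can reach an L in one move, else L.
n=0: no move → L
n=1: reaches L-position 0 → W
n=2: reaches L-position 0 → W
n=3: reaches L-position 0 → W
n=4: only reaches 2(W), 3(W), all W → L
n=5: reaches L-position 0 → W
n=6: reaches L-position 4 → W
n=7: reaches L-position 0 → W
n=8: reaches L-position 4 → W
n=9: only reaches 6(W), 8(W), all W → L
n=10: reaches L-position 9 → W
n=11: reaches L-position 0 → W
n=12: reaches L-position 9 → W
n=13: reaches L-position 0 → W
n=14: only reaches 7(W), 12(W), 13(W), all W → L
n=15: reaches L-position 14 → W
n=16: reaches L-position 14 → W
n=17: reaches L-position 0 → W
n=18: reaches L-position 9 → W
n=19: reaches L-position 0 → W
n=20: only reaches 10(W), 15(W), 16(W), 18(W), 19(W), all W → L
n=21: reaches L-position 14 → W
The losing starting values of n are exactly the entries labelled L in this table (5 of them).

0, 4, 9, 14, 20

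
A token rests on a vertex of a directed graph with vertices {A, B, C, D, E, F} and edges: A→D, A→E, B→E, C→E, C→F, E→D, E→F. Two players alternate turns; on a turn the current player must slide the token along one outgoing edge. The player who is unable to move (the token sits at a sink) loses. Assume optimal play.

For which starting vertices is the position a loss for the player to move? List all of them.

Classify positions by backward induction: terminal positions (no move available) are L. From any other position, the mover wins iff some move reaches an L.
Every edge goes from a vertex to one that appears earlier in the order F, D, E, C, A, B, so processing vertices in that order labels each vertex after all of its successors.
F: no outgoing edge → L
D: no outgoing edge → L
E: W (go to D, an L position)
C: W (go to F, an L position)
A: W (go to D, an L position)
B: L (sole option E(W) is W)
The losing starting vertices are exactly the entries labelled L in this table (3 of them).

B, D, F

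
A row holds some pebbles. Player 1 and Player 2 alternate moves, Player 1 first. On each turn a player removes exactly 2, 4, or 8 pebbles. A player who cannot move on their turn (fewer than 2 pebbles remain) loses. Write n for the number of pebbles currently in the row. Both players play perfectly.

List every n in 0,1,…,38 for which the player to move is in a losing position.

0, 1, 6, 7, 12, 13, 18, 19, 24, 25, 30, 31, 36, 37

Classify positions by backward induction: terminal positions (no move available) are L. From any other position, the mover wins iff some move reaches an L.
n=0: no move → L
n=1: no move → L
n=2: W (go to 0, an L position)
n=3: W (go to 1, an L position)
n=4: W (go to 0, an L position)
n=5: W (go to 1, an L position)
n=6: L (options 4(W), 2(W) are all W)
n=7: L (options 5(W), 3(W) are all W)
n=8: W (go to 6, an L position)
n=9: W (go to 7, an L position)
n=10: W (go to 6, an L position)
n=11: W (go to 7, an L position)
n=12: L (options 10(W), 8(W), 4(W) are all W)
n=13: L (options 11(W), 9(W), 5(W) are all W)
n=14: W (go to 12, an L position)
n=15: W (go to 13, an L position)
n=16: W (go to 12, an L position)
n=17: W (go to 13, an L position)
n=18: L (options 16(W), 14(W), 10(W) are all W)
n=19: L (options 17(W), 15(W), 11(W) are all W)
n=20: W (go to 18, an L position)
n=21: W (go to 19, an L position)
n=22: W (go to 18, an L position)
n=23: W (go to 19, an L position)
n=24: L (options 22(W), 20(W), 16(W) are all W)
n=25: L (options 23(W), 21(W), 17(W) are all W)
n=26: W (go to 24, an L position)
n=27: W (go to 25, an L position)
n=28: W (go to 24, an L position)
n=29: W (go to 25, an L position)
n=30: L (options 28(W), 26(W), 22(W) are all W)
n=31: L (options 29(W), 27(W), 23(W) are all W)
n=32: W (go to 30, an L position)
n=33: W (go to 31, an L position)
n=34: W (go to 30, an L position)
n=35: W (go to 31, an L position)
n=36: L (options 34(W), 32(W), 28(W) are all W)
n=37: L (options 35(W), 33(W), 29(W) are all W)
n=38: W (go to 36, an L position)
The losing starting values of n are exactly the entries labelled L in this table (14 of them).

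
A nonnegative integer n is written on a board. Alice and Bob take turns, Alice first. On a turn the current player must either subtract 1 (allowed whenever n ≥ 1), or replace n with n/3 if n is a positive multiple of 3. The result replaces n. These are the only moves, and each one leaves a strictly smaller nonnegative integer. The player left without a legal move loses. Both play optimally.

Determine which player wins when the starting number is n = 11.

Bob wins.

Compute win/loss labels from the base case upward. A position with no move is L. Any other position is W if it can reach an L in one move, else L.
n=0: no move → L
n=1: reaches L-position 0 → W
n=2: only reaches 1(W), which is W → L
n=3: reaches L-position 2 → W
n=4: only reaches 3(W), which is W → L
n=5: reaches L-position 4 → W
n=6: reaches L-position 2 → W
n=7: only reaches 6(W), which is W → L
n=8: reaches L-position 7 → W
n=9: only reaches 3(W), 8(W), all W → L
n=10: reaches L-position 9 → W
n=11: only reaches 10(W), which is W → L
Every move from 11 reaches a W position, so the mover loses.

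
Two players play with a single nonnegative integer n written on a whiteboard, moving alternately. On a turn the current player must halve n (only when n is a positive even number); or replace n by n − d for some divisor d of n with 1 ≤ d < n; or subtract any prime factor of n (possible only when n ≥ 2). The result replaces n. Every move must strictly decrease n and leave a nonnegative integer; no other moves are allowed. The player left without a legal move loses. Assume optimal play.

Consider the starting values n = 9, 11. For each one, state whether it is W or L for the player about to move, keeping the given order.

Use the standard recursion: the mover loses at a terminal position; elsewhere, the mover wins exactly when some move hands the opponent an L position.
n=0: no move → L
n=1: no move → L
n=2: →0(L), so W
n=3: →0(L), so W
n=4: →2(W), 3(W) — all W, so L
n=5: →0(L), so W
n=6: →4(L), so W
n=7: →0(L), so W
n=8: →4(L), so W
n=9: →6(W), 8(W) — all W, so L
n=10: →9(L), so W
n=11: →0(L), so W

9: L, 11: W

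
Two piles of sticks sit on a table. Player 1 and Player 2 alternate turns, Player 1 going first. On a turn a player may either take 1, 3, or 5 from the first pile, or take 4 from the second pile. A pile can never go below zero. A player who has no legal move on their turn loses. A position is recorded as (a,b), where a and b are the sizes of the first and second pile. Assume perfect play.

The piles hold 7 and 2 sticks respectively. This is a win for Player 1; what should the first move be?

Move to (6,2).

Positions with no move are L. A position that does have a move is losing for the player to move precisely when every available move leads to a winning position for the opponent. Fill in the labels:
No move ever increases a pile, so every position that can arise here has a ≤ 7 and b ≤ 2; it is enough to label the cells with 0 ≤ a ≤ 7 and 0 ≤ b ≤ 2.
Every move lowers a or b (never raises either), so fill the grid row by row in increasing a, and left to right within a row: each cell's successors are then already labelled.
      b=0  b=1  b=2
a=0:    L    L    L
a=1:    W    W    W
a=2:    L    L    L
a=3:    W    W    W
a=4:    L    L    L
a=5:    W    W    W
a=6:    L    L    L
a=7:    W    W    W
Cells with no legal move (terminal, hence L): (0,0), (0,1), (0,2).
The remaining L cells, each justified by listing all of its moves:
(2,0): L (sole option (1,0)(W) is W)
(2,1): L (sole option (1,1)(W) is W)
(2,2): L (sole option (1,2)(W) is W)
(4,0): L (options (3,0)(W), (1,0)(W) are all W)
(4,1): L (options (3,1)(W), (1,1)(W) are all W)
(4,2): L (options (3,2)(W), (1,2)(W) are all W)
(6,0): L (options (5,0)(W), (3,0)(W), (1,0)(W) are all W)
(6,1): L (options (5,1)(W), (3,1)(W), (1,1)(W) are all W)
(6,2): L (options (5,2)(W), (3,2)(W), (1,2)(W) are all W)
Every other cell has at least one move into one of the L cells above, so it is W.
From (7,2), the L positions reachable in one move are: (6,2), (4,2), (2,2). Any move reaching one of these is winning.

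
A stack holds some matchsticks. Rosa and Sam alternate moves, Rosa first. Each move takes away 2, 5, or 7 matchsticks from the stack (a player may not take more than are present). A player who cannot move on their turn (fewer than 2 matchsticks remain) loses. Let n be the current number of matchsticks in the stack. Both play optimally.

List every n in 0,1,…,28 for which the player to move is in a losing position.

Classify positions by backward induction: terminal positions (no move available) are L. From any other position, the mover wins iff some move reaches an L.
n=0: no move → L
n=1: no move → L
n=2: reaches L-position 0 → W
n=3: reaches L-position 1 → W
n=4: only reaches 2(W), which is W → L
n=5: reaches L-position 0 → W
n=6: reaches L-position 4 → W
n=7: reaches L-position 0 → W
n=8: reaches L-position 1 → W
n=9: reaches L-position 4 → W
n=10: only reaches 8(W), 5(W), 3(W), all W → L
n=11: reaches L-position 4 → W
n=12: reaches L-position 10 → W
n=13: only reaches 11(W), 8(W), 6(W), all W → L
n=14: only reaches 12(W), 9(W), 7(W), all W → L
n=15: reaches L-position 13 → W
n=16: reaches L-position 14 → W
n=17: reaches L-position 10 → W
n=18: reaches L-position 13 → W
n=19: reaches L-position 14 → W
n=20: reaches L-position 13 → W
n=21: reaches L-position 14 → W
n=22: only reaches 20(W), 17(W), 15(W), all W → L
n=23: only reaches 21(W), 18(W), 16(W), all W → L
n=24: reaches L-position 22 → W
n=25: reaches L-position 23 → W
n=26: only reaches 24(W), 21(W), 19(W), all W → L
n=27: reaches L-position 22 → W
n=28: reaches L-position 26 → W
Reading off the rows marked L gives the requested list; there are 9 such values of n.

0, 1, 4, 10, 13, 14, 22, 23, 26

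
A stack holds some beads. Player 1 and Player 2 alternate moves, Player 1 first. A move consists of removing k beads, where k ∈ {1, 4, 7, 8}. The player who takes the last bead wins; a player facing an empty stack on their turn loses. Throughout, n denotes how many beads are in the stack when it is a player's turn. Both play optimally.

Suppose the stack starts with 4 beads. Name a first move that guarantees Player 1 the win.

Remove 4, leaving 0.

Classify positions by backward induction: terminal positions (no move available) are L. From any other position, the mover wins iff some move reaches an L.
n=0: no move → L
n=1: →0(L), so W
n=2: →1(W) only, which is W, so L
n=3: →2(L), so W
n=4: →0(L), so W
From 4, the L positions reachable in one move are: 0.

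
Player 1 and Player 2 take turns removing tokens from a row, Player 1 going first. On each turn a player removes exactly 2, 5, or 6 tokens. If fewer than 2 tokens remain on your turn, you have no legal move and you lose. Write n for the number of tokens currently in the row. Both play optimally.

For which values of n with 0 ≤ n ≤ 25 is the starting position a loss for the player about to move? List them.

0, 1, 4, 8, 11, 12, 15, 19, 22, 23

Label each position W (a win for the player to move) or L (a loss). A position with no legal move is L; any other position is W exactly when some move reaches an L, and L when every move reaches a W.
n=0: no move → L
n=1: no move → L
n=2: reaches L-position 0 → W
n=3: reaches L-position 1 → W
n=4: only reaches 2(W), which is W → L
n=5: reaches L-position 0 → W
n=6: reaches L-position 4 → W
n=7: reaches L-position 1 → W
n=8: only reaches 6(W), 3(W), 2(W), all W → L
n=9: reaches L-position 4 → W
n=10: reaches L-position 8 → W
n=11: only reaches 9(W), 6(W), 5(W), all W → L
n=12: only reaches 10(W), 7(W), 6(W), all W → L
n=13: reaches L-position 11 → W
n=14: reaches L-position 12 → W
n=15: only reaches 13(W), 10(W), 9(W), all W → L
n=16: reaches L-position 11 → W
n=17: reaches L-position 15 → W
n=18: reaches L-position 12 → W
n=19: only reaches 17(W), 14(W), 13(W), all W → L
n=20: reaches L-position 15 → W
n=21: reaches L-position 19 → W
n=22: only reaches 20(W), 17(W), 16(W), all W → L
n=23: only reaches 21(W), 18(W), 17(W), all W → L
n=24: reaches L-position 22 → W
n=25: reaches L-position 23 → W
The losing starting values of n are exactly the entries labelled L in this table (10 of them).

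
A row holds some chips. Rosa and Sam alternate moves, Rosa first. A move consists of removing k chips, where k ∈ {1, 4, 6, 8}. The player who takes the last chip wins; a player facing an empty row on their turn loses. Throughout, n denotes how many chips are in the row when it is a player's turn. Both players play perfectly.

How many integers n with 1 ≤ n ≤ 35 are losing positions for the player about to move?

Classify positions by backward induction: terminal positions (no move available) are L. From any other position, the mover wins iff some move reaches an L.
n=0: no move → L
n=1: can move to 0, which is L ⇒ W
n=2: the only move is to 1(W), a W ⇒ L
n=3: can move to 2, which is L ⇒ W
n=4: can move to 0, which is L ⇒ W
n=5: moves to 4(W), 1(W); every one is W ⇒ L
n=6: can move to 5, which is L ⇒ W
n=7: moves to 6(W), 3(W), 1(W); every one is W ⇒ L
n=8: can move to 7, which is L ⇒ W
n=9: can move to 5, which is L ⇒ W
n=10: can move to 2, which is L ⇒ W
n=11: can move to 7, which is L ⇒ W
n=12: moves to 11(W), 8(W), 6(W), 4(W); every one is W ⇒ L
n=13: can move to 12, which is L ⇒ W
n=14: moves to 13(W), 10(W), 8(W), 6(W); every one is W ⇒ L
n=15: can move to 14, which is L ⇒ W
n=16: can move to 12, which is L ⇒ W
n=17: moves to 16(W), 13(W), 11(W), 9(W); every one is W ⇒ L
n=18: can move to 17, which is L ⇒ W
n=19: moves to 18(W), 15(W), 13(W), 11(W); every one is W ⇒ L
n=20: can move to 19, which is L ⇒ W
n=21: can move to 17, which is L ⇒ W
n=22: can move to 14, which is L ⇒ W
n=23: can move to 19, which is L ⇒ W
n=24: moves to 23(W), 20(W), 18(W), 16(W); every one is W ⇒ L
n=25: can move to 24, which is L ⇒ W
n=26: moves to 25(W), 22(W), 20(W), 18(W); every one is W ⇒ L
n=27: can move to 26, which is L ⇒ W
n=28: can move to 24, which is L ⇒ W
n=29: moves to 28(W), 25(W), 23(W), 21(W); every one is W ⇒ L
n=30: can move to 29, which is L ⇒ W
n=31: moves to 30(W), 27(W), 25(W), 23(W); every one is W ⇒ L
n=32: can move to 31, which is L ⇒ W
n=33: can move to 29, which is L ⇒ W
n=34: can move to 26, which is L ⇒ W
n=35: can move to 31, which is L ⇒ W
L entries with 1 ≤ n ≤ 35 (n=0 is outside the asked range and is not counted): n = 2, 5, 7, 12, 14, 17, 19, 24, 26, 29, 31; that makes 11.

11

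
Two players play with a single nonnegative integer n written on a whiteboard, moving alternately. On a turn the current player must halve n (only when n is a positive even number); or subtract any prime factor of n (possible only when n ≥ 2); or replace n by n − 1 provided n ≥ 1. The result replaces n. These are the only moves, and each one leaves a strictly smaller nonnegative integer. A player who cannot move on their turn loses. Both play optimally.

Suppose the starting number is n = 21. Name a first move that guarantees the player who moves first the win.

Move to 14.

Work bottom-up. With no move the player to move loses. Otherwise the position is W if at least one move leads to an L position for the opponent, and L if every move leads to a W.
n=0: no move → L
n=1: W (go to 0, an L position)
n=2: W (go to 0, an L position)
n=3: W (go to 0, an L position)
n=4: L (options 2(W), 3(W) are all W)
n=5: W (go to 0, an L position)
n=6: W (go to 4, an L position)
n=7: W (go to 0, an L position)
n=8: W (go to 4, an L position)
n=9: L (options 6(W), 8(W) are all W)
n=10: W (go to 9, an L position)
n=11: W (go to 0, an L position)
n=12: W (go to 9, an L position)
n=13: W (go to 0, an L position)
n=14: L (options 7(W), 12(W), 13(W) are all W)
n=15: W (go to 14, an L position)
n=16: W (go to 14, an L position)
n=17: W (go to 0, an L position)
n=18: W (go to 9, an L position)
n=19: W (go to 0, an L position)
n=20: L (options 10(W), 15(W), 18(W), 19(W) are all W)
n=21: W (go to 14, an L position)
From 21, the L positions reachable in one move are: 14, 20. Any move reaching one of these is winning.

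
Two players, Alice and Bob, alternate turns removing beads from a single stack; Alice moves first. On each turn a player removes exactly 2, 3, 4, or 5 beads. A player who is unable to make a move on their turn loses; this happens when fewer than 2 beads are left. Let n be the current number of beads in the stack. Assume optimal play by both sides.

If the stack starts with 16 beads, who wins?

Compute win/loss labels from the base case upward. A position with no move is L. Any other position is W if it can reach an L in one move, else L.
n=0: no move → L
n=1: no move → L
n=2: W (go to 0, an L position)
n=3: W (go to 1, an L position)
n=4: W (go to 1, an L position)
n=5: W (go to 1, an L position)
n=6: W (go to 1, an L position)
n=7: L (options 5(W), 4(W), 3(W), 2(W) are all W)
n=8: L (options 6(W), 5(W), 4(W), 3(W) are all W)
n=9: W (go to 7, an L position)
n=10: W (go to 8, an L position)
n=11: W (go to 8, an L position)
n=12: W (go to 8, an L position)
n=13: W (go to 8, an L position)
n=14: L (options 12(W), 11(W), 10(W), 9(W) are all W)
n=15: L (options 13(W), 12(W), 11(W), 10(W) are all W)
n=16: W (go to 14, an L position)
The starting position 16 is W: Alice should remove 2, leaving 14, handing over an L position.

Alice wins.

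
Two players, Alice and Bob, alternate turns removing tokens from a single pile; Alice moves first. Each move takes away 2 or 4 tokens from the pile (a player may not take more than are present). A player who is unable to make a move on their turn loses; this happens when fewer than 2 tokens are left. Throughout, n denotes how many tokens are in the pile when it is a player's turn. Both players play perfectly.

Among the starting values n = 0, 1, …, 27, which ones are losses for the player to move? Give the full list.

Classify positions by backward induction: terminal positions (no move available) are L. From any other position, the mover wins iff some move reaches an L.
n=0: no move → L
n=1: no move → L
n=2: W (go to 0, an L position)
n=3: W (go to 1, an L position)
n=4: W (go to 0, an L position)
n=5: W (go to 1, an L position)
n=6: L (options 4(W), 2(W) are all W)
n=7: L (options 5(W), 3(W) are all W)
n=8: W (go to 6, an L position)
n=9: W (go to 7, an L position)
n=10: W (go to 6, an L position)
n=11: W (go to 7, an L position)
n=12: L (options 10(W), 8(W) are all W)
n=13: L (options 11(W), 9(W) are all W)
n=14: W (go to 12, an L position)
n=15: W (go to 13, an L position)
n=16: W (go to 12, an L position)
n=17: W (go to 13, an L position)
n=18: L (options 16(W), 14(W) are all W)
n=19: L (options 17(W), 15(W) are all W)
n=20: W (go to 18, an L position)
n=21: W (go to 19, an L position)
n=22: W (go to 18, an L position)
n=23: W (go to 19, an L position)
n=24: L (options 22(W), 20(W) are all W)
n=25: L (options 23(W), 21(W) are all W)
n=26: W (go to 24, an L position)
n=27: W (go to 25, an L position)
Reading off the rows marked L gives the requested list; there are 10 such values of n.

0, 1, 6, 7, 12, 13, 18, 19, 24, 25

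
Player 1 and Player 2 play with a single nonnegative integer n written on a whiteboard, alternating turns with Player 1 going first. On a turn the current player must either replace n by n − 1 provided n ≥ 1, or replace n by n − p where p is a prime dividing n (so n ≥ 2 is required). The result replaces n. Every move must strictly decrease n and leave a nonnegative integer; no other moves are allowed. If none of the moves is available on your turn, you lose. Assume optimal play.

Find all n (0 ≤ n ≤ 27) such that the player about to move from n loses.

0, 4, 8, 12, 16, 20, 24

Label each position W (a win for the player to move) or L (a loss). A position with no legal move is L; any other position is W exactly when some move reaches an L, and L when every move reaches a W.
n=0: no move → L
n=1: reaches L-position 0 → W
n=2: reaches L-position 0 → W
n=3: reaches L-position 0 → W
n=4: only reaches 2(W), 3(W), all W → L
n=5: reaches L-position 0 → W
n=6: reaches L-position 4 → W
n=7: reaches L-position 0 → W
n=8: only reaches 6(W), 7(W), all W → L
n=9: reaches L-position 8 → W
n=10: reaches L-position 8 → W
n=11: reaches L-position 0 → W
n=12: only reaches 9(W), 10(W), 11(W), all W → L
n=13: reaches L-position 0 → W
n=14: reaches L-position 12 → W
n=15: reaches L-position 12 → W
n=16: only reaches 14(W), 15(W), all W → L
n=17: reaches L-position 0 → W
n=18: reaches L-position 16 → W
n=19: reaches L-position 0 → W
n=20: only reaches 15(W), 18(W), 19(W), all W → L
n=21: reaches L-position 20 → W
n=22: reaches L-position 20 → W
n=23: reaches L-position 0 → W
n=24: only reaches 21(W), 22(W), 23(W), all W → L
n=25: reaches L-position 20 → W
n=26: reaches L-position 24 → W
n=27: reaches L-position 24 → W
The losing starting values of n are exactly the entries labelled L in this table (7 of them).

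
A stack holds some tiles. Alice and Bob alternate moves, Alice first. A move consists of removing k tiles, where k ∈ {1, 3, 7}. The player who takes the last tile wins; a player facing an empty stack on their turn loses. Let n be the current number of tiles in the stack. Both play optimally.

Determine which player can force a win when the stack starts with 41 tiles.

Label each position W (a win for the player to move) or L (a loss). A position with no legal move is L; any other position is W exactly when some move reaches an L, and L when every move reaches a W.
n=0: no move → L
n=1: reaches L-position 0 → W
n=2: only reaches 1(W), which is W → L
n=3: reaches L-position 2 → W
n=4: only reaches 3(W), 1(W), all W → L
n=5: reaches L-position 4 → W
n=6: only reaches 5(W), 3(W), all W → L
n=7: reaches L-position 6 → W
n=8: only reaches 7(W), 5(W), 1(W), all W → L
n=9: reaches L-position 8 → W
n=10: only reaches 9(W), 7(W), 3(W), all W → L
n=11: reaches L-position 10 → W
n=12: only reaches 11(W), 9(W), 5(W), all W → L
n=13: reaches L-position 12 → W
n=14: only reaches 13(W), 11(W), 7(W), all W → L
n=15: reaches L-position 14 → W
n=16: only reaches 15(W), 13(W), 9(W), all W → L
n=17: reaches L-position 16 → W
n=18: only reaches 17(W), 15(W), 11(W), all W → L
n=19: reaches L-position 18 → W
n=20: only reaches 19(W), 17(W), 13(W), all W → L
n=21: reaches L-position 20 → W
n=22: only reaches 21(W), 19(W), 15(W), all W → L
n=23: reaches L-position 22 → W
n=24: only reaches 23(W), 21(W), 17(W), all W → L
n=25: reaches L-position 24 → W
n=26: only reaches 25(W), 23(W), 19(W), all W → L
n=27: reaches L-position 26 → W
n=28: only reaches 27(W), 25(W), 21(W), all W → L
n=29: reaches L-position 28 → W
n=30: only reaches 29(W), 27(W), 23(W), all W → L
n=31: reaches L-position 30 → W
n=32: only reaches 31(W), 29(W), 25(W), all W → L
n=33: reaches L-position 32 → W
n=34: only reaches 33(W), 31(W), 27(W), all W → L
n=35: reaches L-position 34 → W
n=36: only reaches 35(W), 33(W), 29(W), all W → L
n=37: reaches L-position 36 → W
n=38: only reaches 37(W), 35(W), 31(W), all W → L
n=39: reaches L-position 38 → W
n=40: only reaches 39(W), 37(W), 33(W), all W → L
n=41: reaches L-position 40 → W
The starting position 41 is W: Alice should remove 1, leaving 40, handing over an L position.

Alice wins.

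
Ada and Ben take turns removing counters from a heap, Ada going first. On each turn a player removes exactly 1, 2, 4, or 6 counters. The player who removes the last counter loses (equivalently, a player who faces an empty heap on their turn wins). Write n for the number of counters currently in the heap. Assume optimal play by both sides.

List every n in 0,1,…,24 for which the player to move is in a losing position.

1, 4, 9, 12, 17, 20

Build the W/L table. Terminal = W. A non-terminal position is W if it has a move to some L; otherwise it is L.
n=0: no move; the opponent has just taken the last counter and therefore loses → W
n=1: only reaches 0(W), which is W → L
n=2: reaches L-position 1 → W
n=3: reaches L-position 1 → W
n=4: only reaches 3(W), 2(W), 0(W), all W → L
n=5: reaches L-position 4 → W
n=6: reaches L-position 4 → W
n=7: reaches L-position 1 → W
n=8: reaches L-position 4 → W
n=9: only reaches 8(W), 7(W), 5(W), 3(W), all W → L
n=10: reaches L-position 9 → W
n=11: reaches L-position 9 → W
n=12: only reaches 11(W), 10(W), 8(W), 6(W), all W → L
n=13: reaches L-position 12 → W
n=14: reaches L-position 12 → W
n=15: reaches L-position 9 → W
n=16: reaches L-position 12 → W
n=17: only reaches 16(W), 15(W), 13(W), 11(W), all W → L
n=18: reaches L-position 17 → W
n=19: reaches L-position 17 → W
n=20: only reaches 19(W), 18(W), 16(W), 14(W), all W → L
n=21: reaches L-position 20 → W
n=22: reaches L-position 20 → W
n=23: reaches L-position 17 → W
n=24: reaches L-position 20 → W
Reading off the rows marked L gives the requested list; there are 6 such values of n.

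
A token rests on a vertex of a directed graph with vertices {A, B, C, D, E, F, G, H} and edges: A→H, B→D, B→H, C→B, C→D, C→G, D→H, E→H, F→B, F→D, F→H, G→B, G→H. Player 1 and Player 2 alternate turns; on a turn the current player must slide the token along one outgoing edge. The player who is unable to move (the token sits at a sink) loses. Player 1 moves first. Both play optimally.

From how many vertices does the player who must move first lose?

2

Label each position W (a win for the player to move) or L (a loss). A position with no legal move is L; any other position is W exactly when some move reaches an L, and L when every move reaches a W.
Every edge goes from a vertex to one that appears earlier in the order H, D, B, F, G, E, A, C, so processing vertices in that order labels each vertex after all of its successors.
H: no outgoing edge → L
D: reaches L-position H → W
B: reaches L-position H → W
F: reaches L-position H → W
G: reaches L-position H → W
E: reaches L-position H → W
A: reaches L-position H → W
C: only reaches G(W), B(W), D(W), all W → L
The L vertices are C, H; that is 2 in all.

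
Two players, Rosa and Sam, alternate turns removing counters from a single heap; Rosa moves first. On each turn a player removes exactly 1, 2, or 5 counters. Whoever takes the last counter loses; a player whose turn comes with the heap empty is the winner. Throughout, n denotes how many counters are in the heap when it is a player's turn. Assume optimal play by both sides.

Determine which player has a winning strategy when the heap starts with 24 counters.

Work bottom-up. With no move the player to move wins. Otherwise the position is W if at least one move leads to an L position for the opponent, and L if every move leads to a W.
n=0: no move; the opponent has just taken the last counter and therefore loses → W
n=1: →0(W) only, which is W, so L
n=2: →1(L), so W
n=3: →1(L), so W
n=4: →3(W), 2(W) — all W, so L
n=5: →4(L), so W
n=6: →4(L), so W
n=7: →6(W), 5(W), 2(W) — all W, so L
n=8: →7(L), so W
n=9: →7(L), so W
n=10: →9(W), 8(W), 5(W) — all W, so L
n=11: →10(L), so W
n=12: →10(L), so W
n=13: →12(W), 11(W), 8(W) — all W, so L
n=14: →13(L), so W
n=15: →13(L), so W
n=16: →15(W), 14(W), 11(W) — all W, so L
n=17: →16(L), so W
n=18: →16(L), so W
n=19: →18(W), 17(W), 14(W) — all W, so L
n=20: →19(L), so W
n=21: →19(L), so W
n=22: →21(W), 20(W), 17(W) — all W, so L
n=23: →22(L), so W
n=24: →22(L), so W
From 24 Rosa can remove 2, leaving 22, reaching an L position.

Rosa wins.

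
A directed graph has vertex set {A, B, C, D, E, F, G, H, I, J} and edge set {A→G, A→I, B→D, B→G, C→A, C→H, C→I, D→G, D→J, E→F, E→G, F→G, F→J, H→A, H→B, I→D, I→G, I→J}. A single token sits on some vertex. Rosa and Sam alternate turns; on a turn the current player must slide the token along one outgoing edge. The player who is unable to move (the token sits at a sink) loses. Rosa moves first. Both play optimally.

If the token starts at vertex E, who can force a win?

Rosa wins.

Label each position W (a win for the player to move) or L (a loss). A position with no legal move is L; any other position is W exactly when some move reaches an L, and L when every move reaches a W.
Every edge goes from a vertex to one that appears earlier in the order J, G, D, F, E, B, I, A, H, C, so processing vertices in that order labels each vertex after all of its successors.
J: no outgoing edge → L
G: no outgoing edge → L
D: →G(L), so W
F: →G(L), so W
E: →G(L), so W
B: →G(L), so W
I: →G(L), so W
A: →G(L), so W
H: →A(W), B(W) — all W, so L
C: →H(L), so W
From E Rosa can move to G, reaching an L position.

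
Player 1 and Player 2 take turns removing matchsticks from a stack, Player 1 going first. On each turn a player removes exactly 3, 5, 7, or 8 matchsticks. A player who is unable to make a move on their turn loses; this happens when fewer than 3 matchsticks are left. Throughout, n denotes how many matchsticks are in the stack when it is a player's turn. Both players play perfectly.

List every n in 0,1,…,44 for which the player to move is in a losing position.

Compute win/loss labels from the base case upward. A position with no move is L. Any other position is W if it can reach an L in one move, else L.
n=0: no move → L
n=1: no move → L
n=2: no move → L
n=3: W (go to 0, an L position)
n=4: W (go to 1, an L position)
n=5: W (go to 2, an L position)
n=6: W (go to 1, an L position)
n=7: W (go to 2, an L position)
n=8: W (go to 1, an L position)
n=9: W (go to 2, an L position)
n=10: W (go to 2, an L position)
n=11: L (options 8(W), 6(W), 4(W), 3(W) are all W)
n=12: L (options 9(W), 7(W), 5(W), 4(W) are all W)
n=13: L (options 10(W), 8(W), 6(W), 5(W) are all W)
n=14: W (go to 11, an L position)
n=15: W (go to 12, an L position)
n=16: W (go to 13, an L position)
n=17: W (go to 12, an L position)
n=18: W (go to 13, an L position)
n=19: W (go to 12, an L position)
n=20: W (go to 13, an L position)
n=21: W (go to 13, an L position)
n=22: L (options 19(W), 17(W), 15(W), 14(W) are all W)
n=23: L (options 20(W), 18(W), 16(W), 15(W) are all W)
n=24: L (options 21(W), 19(W), 17(W), 16(W) are all W)
n=25: W (go to 22, an L position)
n=26: W (go to 23, an L position)
n=27: W (go to 24, an L position)
n=28: W (go to 23, an L position)
n=29: W (go to 24, an L position)
n=30: W (go to 23, an L position)
n=31: W (go to 24, an L position)
n=32: W (go to 24, an L position)
n=33: L (options 30(W), 28(W), 26(W), 25(W) are all W)
n=34: L (options 31(W), 29(W), 27(W), 26(W) are all W)
n=35: L (options 32(W), 30(W), 28(W), 27(W) are all W)
n=36: W (go to 33, an L position)
n=37: W (go to 34, an L position)
n=38: W (go to 35, an L position)
n=39: W (go to 34, an L position)
n=40: W (go to 35, an L position)
n=41: W (go to 34, an L position)
n=42: W (go to 35, an L position)
n=43: W (go to 35, an L position)
n=44: L (options 41(W), 39(W), 37(W), 36(W) are all W)
Reading off the rows marked L gives the requested list; there are 13 such values of n.

0, 1, 2, 11, 12, 13, 22, 23, 24, 33, 34, 35, 44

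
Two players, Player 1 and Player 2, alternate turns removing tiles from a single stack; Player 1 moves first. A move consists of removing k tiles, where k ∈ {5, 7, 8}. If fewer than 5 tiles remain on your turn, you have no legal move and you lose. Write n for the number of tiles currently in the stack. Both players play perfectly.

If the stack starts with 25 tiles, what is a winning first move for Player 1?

Build the W/L table. Terminal = L. A non-terminal position is W if it has a move to some L; otherwise it is L.
n=0: no move → L
n=1: no move → L
n=2: no move → L
n=3: no move → L
n=4: no move → L
n=5: W (go to 0, an L position)
n=6: W (go to 1, an L position)
n=7: W (go to 2, an L position)
n=8: W (go to 3, an L position)
n=9: W (go to 4, an L position)
n=10: W (go to 3, an L position)
n=11: W (go to 4, an L position)
n=12: W (go to 4, an L position)
n=13: L (options 8(W), 6(W), 5(W) are all W)
n=14: L (options 9(W), 7(W), 6(W) are all W)
n=15: L (options 10(W), 8(W), 7(W) are all W)
n=16: L (options 11(W), 9(W), 8(W) are all W)
n=17: L (options 12(W), 10(W), 9(W) are all W)
n=18: W (go to 13, an L position)
n=19: W (go to 14, an L position)
n=20: W (go to 15, an L position)
n=21: W (go to 16, an L position)
n=22: W (go to 17, an L position)
n=23: W (go to 16, an L position)
n=24: W (go to 17, an L position)
n=25: W (go to 17, an L position)
From 25, the L positions reachable in one move are: 17.

Remove 8, leaving 17.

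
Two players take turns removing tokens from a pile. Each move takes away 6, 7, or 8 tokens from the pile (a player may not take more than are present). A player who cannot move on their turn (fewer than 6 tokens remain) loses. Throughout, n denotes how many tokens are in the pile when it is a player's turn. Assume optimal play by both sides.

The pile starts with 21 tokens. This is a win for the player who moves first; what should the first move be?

Remove 6, leaving 15.

Classify positions by backward induction: terminal positions (no move available) are L. From any other position, the mover wins iff some move reaches an L.
n=0: no move → L
n=1: no move → L
n=2: no move → L
n=3: no move → L
n=4: no move → L
n=5: no move → L
n=6: reaches L-position 0 → W
n=7: reaches L-position 1 → W
n=8: reaches L-position 2 → W
n=9: reaches L-position 3 → W
n=10: reaches L-position 4 → W
n=11: reaches L-position 5 → W
n=12: reaches L-position 5 → W
n=13: reaches L-position 5 → W
n=14: only reaches 8(W), 7(W), 6(W), all W → L
n=15: only reaches 9(W), 8(W), 7(W), all W → L
n=16: only reaches 10(W), 9(W), 8(W), all W → L
n=17: only reaches 11(W), 10(W), 9(W), all W → L
n=18: only reaches 12(W), 11(W), 10(W), all W → L
n=19: only reaches 13(W), 12(W), 11(W), all W → L
n=20: reaches L-position 14 → W
n=21: reaches L-position 15 → W
From 21, the L positions reachable in one move are: 15, 14. Any move reaching one of these is winning.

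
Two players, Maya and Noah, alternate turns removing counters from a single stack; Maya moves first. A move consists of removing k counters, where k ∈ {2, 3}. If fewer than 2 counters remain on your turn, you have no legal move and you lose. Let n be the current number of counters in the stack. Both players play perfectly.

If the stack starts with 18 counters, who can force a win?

Label each position W (a win for the player to move) or L (a loss). A position with no legal move is L; any other position is W exactly when some move reaches an L, and L when every move reaches a W.
n=0: no move → L
n=1: no move → L
n=2: reaches L-position 0 → W
n=3: reaches L-position 1 → W
n=4: reaches L-position 1 → W
n=5: only reaches 3(W), 2(W), all W → L
n=6: only reaches 4(W), 3(W), all W → L
n=7: reaches L-position 5 → W
n=8: reaches L-position 6 → W
n=9: reaches L-position 6 → W
n=10: only reaches 8(W), 7(W), all W → L
n=11: only reaches 9(W), 8(W), all W → L
n=12: reaches L-position 10 → W
n=13: reaches L-position 11 → W
n=14: reaches L-position 11 → W
n=15: only reaches 13(W), 12(W), all W → L
n=16: only reaches 14(W), 13(W), all W → L
n=17: reaches L-position 15 → W
n=18: reaches L-position 16 → W
From 18 Maya can remove 2, leaving 16, reaching an L position.

Maya wins.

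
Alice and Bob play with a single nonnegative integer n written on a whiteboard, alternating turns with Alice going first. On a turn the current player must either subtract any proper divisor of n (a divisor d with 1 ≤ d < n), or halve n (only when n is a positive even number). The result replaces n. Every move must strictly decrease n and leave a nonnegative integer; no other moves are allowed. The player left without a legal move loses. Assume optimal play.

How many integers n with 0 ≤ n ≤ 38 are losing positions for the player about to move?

20

Classify positions by backward induction: terminal positions (no move available) are L. From any other position, the mover wins iff some move reaches an L.
n=0: no move → L
n=1: no move → L
n=2: reaches L-position 1 → W
n=3: only reaches 2(W), which is W → L
n=4: reaches L-position 3 → W
n=5: only reaches 4(W), which is W → L
n=6: reaches L-position 3 → W
n=7: only reaches 6(W), which is W → L
n=8: reaches L-position 7 → W
n=9: only reaches 6(W), 8(W), all W → L
n=10: reaches L-position 5 → W
n=11: only reaches 10(W), which is W → L
n=12: reaches L-position 9 → W
n=13: only reaches 12(W), which is W → L
n=14: reaches L-position 7 → W
n=15: only reaches 10(W), 12(W), 14(W), all W → L
n=16: reaches L-position 15 → W
n=17: only reaches 16(W), which is W → L
n=18: reaches L-position 9 → W
n=19: only reaches 18(W), which is W → L
n=20: reaches L-position 15 → W
n=21: only reaches 14(W), 18(W), 20(W), all W → L
n=22: reaches L-position 11 → W
n=23: only reaches 22(W), which is W → L
n=24: reaches L-position 21 → W
n=25: only reaches 20(W), 24(W), all W → L
n=26: reaches L-position 13 → W
n=27: only reaches 18(W), 24(W), 26(W), all W → L
n=28: reaches L-position 21 → W
n=29: only reaches 28(W), which is W → L
n=30: reaches L-position 15 → W
n=31: only reaches 30(W), which is W → L
n=32: reaches L-position 31 → W
n=33: only reaches 22(W), 30(W), 32(W), all W → L
n=34: reaches L-position 17 → W
n=35: only reaches 28(W), 30(W), 34(W), all W → L
n=36: reaches L-position 27 → W
n=37: only reaches 36(W), which is W → L
n=38: reaches L-position 19 → W
L entries with 0 ≤ n ≤ 38: n = 0, 1, 3, 5, 7, 9, 11, 13, 15, 17, 19, 21, 23, 25, 27, 29, 31, 33, 35, 37; that makes 20.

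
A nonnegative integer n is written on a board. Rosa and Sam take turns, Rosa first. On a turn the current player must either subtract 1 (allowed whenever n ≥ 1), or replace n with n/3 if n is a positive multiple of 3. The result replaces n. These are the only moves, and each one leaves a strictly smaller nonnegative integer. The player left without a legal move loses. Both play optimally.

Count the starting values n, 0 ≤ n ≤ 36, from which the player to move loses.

18

Label each position W (a win for the player to move) or L (a loss). A position with no legal move is L; any other position is W exactly when some move reaches an L, and L when every move reaches a W.
n=0: no move → L
n=1: can move to 0, which is L ⇒ W
n=2: the only move is to 1(W), a W ⇒ L
n=3: can move to 2, which is L ⇒ W
n=4: the only move is to 3(W), a W ⇒ L
n=5: can move to 4, which is L ⇒ W
n=6: can move to 2, which is L ⇒ W
n=7: the only move is to 6(W), a W ⇒ L
n=8: can move to 7, which is L ⇒ W
n=9: moves to 3(W), 8(W); every one is W ⇒ L
n=10: can move to 9, which is L ⇒ W
n=11: the only move is to 10(W), a W ⇒ L
n=12: can move to 4, which is L ⇒ W
n=13: the only move is to 12(W), a W ⇒ L
n=14: can move to 13, which is L ⇒ W
n=15: moves to 5(W), 14(W); every one is W ⇒ L
n=16: can move to 15, which is L ⇒ W
n=17: the only move is to 16(W), a W ⇒ L
n=18: can move to 17, which is L ⇒ W
n=19: the only move is to 18(W), a W ⇒ L
n=20: can move to 19, which is L ⇒ W
n=21: can move to 7, which is L ⇒ W
n=22: the only move is to 21(W), a W ⇒ L
n=23: can move to 22, which is L ⇒ W
n=24: moves to 8(W), 23(W); every one is W ⇒ L
n=25: can move to 24, which is L ⇒ W
n=26: the only move is to 25(W), a W ⇒ L
n=27: can move to 9, which is L ⇒ W
n=28: the only move is to 27(W), a W ⇒ L
n=29: can move to 28, which is L ⇒ W
n=30: moves to 10(W), 29(W); every one is W ⇒ L
n=31: can move to 30, which is L ⇒ W
n=32: the only move is to 31(W), a W ⇒ L
n=33: can move to 11, which is L ⇒ W
n=34: the only move is to 33(W), a W ⇒ L
n=35: can move to 34, which is L ⇒ W
n=36: moves to 12(W), 35(W); every one is W ⇒ L
L entries with 0 ≤ n ≤ 36: n = 0, 2, 4, 7, 9, 11, 13, 15, 17, 19, 22, 24, 26, 28, 30, 32, 34, 36; that makes 18.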